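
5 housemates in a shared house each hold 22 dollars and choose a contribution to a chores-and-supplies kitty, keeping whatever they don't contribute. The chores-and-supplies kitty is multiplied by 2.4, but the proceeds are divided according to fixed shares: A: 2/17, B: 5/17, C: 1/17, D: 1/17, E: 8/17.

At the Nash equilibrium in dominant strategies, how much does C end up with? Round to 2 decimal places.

25.11 dollars

For player j, contributing a unit is worthwhile iff 2.4 × (j's share) ≥ 1, i.e. iff j's share is at least 0.4167.
Only E (8/17) clears that bar, contributing 22; the remaining 4 contribute 0. Total contributed: 22.
C keeps 22 and receives 2.4 × 22 × 1/17 = 3.11 from the chores-and-supplies kitty, for a payoff of 25.11.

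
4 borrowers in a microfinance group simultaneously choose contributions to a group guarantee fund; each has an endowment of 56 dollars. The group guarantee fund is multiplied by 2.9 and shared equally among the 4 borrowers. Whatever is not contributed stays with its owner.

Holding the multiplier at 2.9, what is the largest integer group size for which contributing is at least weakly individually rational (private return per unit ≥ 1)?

Private return per unit is 2.9/(group size), which is ≥ 1 whenever the group size is ≤ 2.9.
The largest such integer is 2.

2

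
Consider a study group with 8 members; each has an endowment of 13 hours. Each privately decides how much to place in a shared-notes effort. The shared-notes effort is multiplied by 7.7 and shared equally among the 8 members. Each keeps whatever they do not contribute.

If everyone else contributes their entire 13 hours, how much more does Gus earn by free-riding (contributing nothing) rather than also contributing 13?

0.49 hours

Switching from a contribution of 13 to 0 lets Gus keep an extra 13 hours, but lowers the shared-notes effort by 13, which costs Gus their own share of that drop: 7.7/8 × 13 = 12.51.
Net gain = 13 − 12.51 = 0.49. The private return per contributed unit (0.9625) is below 1, so free-riding is indeed the best response regardless of what the others do.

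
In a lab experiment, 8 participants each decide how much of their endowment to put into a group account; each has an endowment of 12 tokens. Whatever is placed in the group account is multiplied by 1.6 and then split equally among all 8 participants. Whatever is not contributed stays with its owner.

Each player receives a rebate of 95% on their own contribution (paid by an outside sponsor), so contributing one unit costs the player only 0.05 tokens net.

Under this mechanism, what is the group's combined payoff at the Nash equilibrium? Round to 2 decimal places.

244.80 tokens

With the mechanism, a contributed unit returns (1.6/8) / 0.05 = 4.0000 per unit of net cost to the contributor — now above 1 — so contributing fully is weakly dominant for every player.
At the Nash equilibrium everyone contributes 12. Group total payoff = 8 × (12 × 0.95 + 1.6 × 12) = 244.80.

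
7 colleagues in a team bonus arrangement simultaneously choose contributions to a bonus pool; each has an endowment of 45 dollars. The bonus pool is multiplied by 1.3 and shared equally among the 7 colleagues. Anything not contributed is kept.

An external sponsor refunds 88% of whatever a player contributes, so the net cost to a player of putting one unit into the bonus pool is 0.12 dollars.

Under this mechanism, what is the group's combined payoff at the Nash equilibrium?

The effective private return per unit is now (1.3/7) / 0.12 = 1.5476 > 1, so every player's dominant strategy flips to full contribution.
At the Nash equilibrium everyone contributes 45. Group total payoff = 7 × (45 × 0.88 + 1.3 × 45) = 686.70.

686.70 dollars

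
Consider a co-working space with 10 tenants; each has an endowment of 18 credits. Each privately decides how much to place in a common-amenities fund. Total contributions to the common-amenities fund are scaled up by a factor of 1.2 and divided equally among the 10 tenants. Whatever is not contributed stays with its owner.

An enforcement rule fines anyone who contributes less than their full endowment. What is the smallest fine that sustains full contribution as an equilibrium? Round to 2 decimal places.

15.84 credits

Given the others contribute fully, the best deviation is to contribute 0 (any partial contribution still incurs the fine and gives up units whose private return 0.1200 is below 1).
Deviating from 18 to 0 saves 18 credits but forfeits the deviator's share of the drop in the common-amenities fund: 1.2/10 × 18 = 2.16.
So the deviation gain is 18 − 2.16 = 15.84, and the fine must be at least 15.84 credits to wipe it out.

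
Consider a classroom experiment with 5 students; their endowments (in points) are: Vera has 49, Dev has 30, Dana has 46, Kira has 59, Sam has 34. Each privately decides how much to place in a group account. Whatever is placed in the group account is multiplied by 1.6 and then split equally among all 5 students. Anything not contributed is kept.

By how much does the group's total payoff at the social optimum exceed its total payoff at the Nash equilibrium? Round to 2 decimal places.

130.80 points

The private return per contributed unit is 1.6/5 = 0.3200 < 1 for every player regardless of endowment, so the Nash equilibrium is zero contribution and the group total is Σ E_j = 49 + 30 + 46 + 59 + 34 = 218.
Each contributed unit returns 1.600 to the group, so the social optimum is full contribution by everyone: group total = 1.600 × 218 = 348.80.
Efficiency loss = (1.600 − 1) × 218 = 130.80.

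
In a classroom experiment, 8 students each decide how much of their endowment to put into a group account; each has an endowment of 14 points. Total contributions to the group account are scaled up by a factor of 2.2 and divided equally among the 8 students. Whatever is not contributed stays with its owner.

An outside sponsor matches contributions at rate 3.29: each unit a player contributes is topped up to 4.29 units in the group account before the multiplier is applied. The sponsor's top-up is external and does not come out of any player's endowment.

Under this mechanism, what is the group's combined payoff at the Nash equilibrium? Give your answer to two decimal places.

1057.06 points

Under the mechanism each unit contributed yields 2.2 × 4.29 / 8 = 1.1798 back to its contributor per unit of net cost, which exceeds 1, making full contribution the dominant choice for everyone.
So the Nash equilibrium is full contribution by all 8; the group earns 2.2 × 4.29 × 112 = 1057.06.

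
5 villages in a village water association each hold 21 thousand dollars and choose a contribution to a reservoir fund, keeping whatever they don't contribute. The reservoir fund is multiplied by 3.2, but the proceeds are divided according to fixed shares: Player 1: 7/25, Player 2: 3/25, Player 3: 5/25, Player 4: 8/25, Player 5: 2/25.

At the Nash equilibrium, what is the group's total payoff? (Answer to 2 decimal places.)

Player j's private return per contributed unit is 3.2 × (j's share). Contributing is weakly dominant for j when that share is at least 1/3.2 = 0.3125, and contributing 0 is dominant otherwise.
The only share above 0.3125 is Player 4's 8/25, contributing 21; the remaining 4 contribute 0. Total contributed: 21.
The reservoir fund pays out 3.2 × 21 = 67.20 in total (split across the unequal shares, but the aggregate is all that matters for the group sum).
The 4 free-riders keep 21 each, adding 84. Group total = 84 + 67.20 = 151.20.

151.20 thousand dollars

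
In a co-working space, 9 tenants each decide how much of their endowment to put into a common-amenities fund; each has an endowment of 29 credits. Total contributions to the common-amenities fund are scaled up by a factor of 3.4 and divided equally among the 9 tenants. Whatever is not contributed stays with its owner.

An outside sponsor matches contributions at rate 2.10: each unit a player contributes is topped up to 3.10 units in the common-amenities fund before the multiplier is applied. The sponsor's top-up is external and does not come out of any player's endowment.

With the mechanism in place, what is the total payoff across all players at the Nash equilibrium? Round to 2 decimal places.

2750.94 credits

With the mechanism, a contributed unit returns 3.4 × 3.10 / 9 = 1.1711 per unit of net cost to the contributor — now above 1 — so contributing fully is weakly dominant for every player.
So the Nash equilibrium is full contribution by all 9; the group earns 3.4 × 3.10 × 261 = 2750.94.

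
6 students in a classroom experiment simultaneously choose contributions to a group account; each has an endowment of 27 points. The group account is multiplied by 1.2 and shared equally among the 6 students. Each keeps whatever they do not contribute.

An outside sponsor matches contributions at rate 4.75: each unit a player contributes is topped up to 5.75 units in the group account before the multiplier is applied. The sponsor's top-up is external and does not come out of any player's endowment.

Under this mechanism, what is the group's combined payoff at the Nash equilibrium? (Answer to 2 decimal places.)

The effective private return per unit is now 1.2 × 5.75 / 6 = 1.1500 > 1, so every player's dominant strategy flips to full contribution.
So the Nash equilibrium is full contribution by all 6; the group earns 1.2 × 5.75 × 162 = 1117.80.

1117.80 points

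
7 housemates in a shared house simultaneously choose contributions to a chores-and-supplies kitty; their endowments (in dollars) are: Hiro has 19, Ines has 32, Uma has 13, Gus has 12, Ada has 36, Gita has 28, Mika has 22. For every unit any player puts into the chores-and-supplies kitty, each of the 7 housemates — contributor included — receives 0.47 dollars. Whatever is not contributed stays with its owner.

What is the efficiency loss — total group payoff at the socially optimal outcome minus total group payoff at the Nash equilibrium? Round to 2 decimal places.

370.98 dollars

The private return per contributed unit is 0.47 < 1 for everyone, so the Nash equilibrium is zero contribution and the group total is Σ E_j = 19 + 32 + 13 + 12 + 36 + 28 + 22 = 162.
Each contributed unit returns 3.290 to the group, so the social optimum is full contribution by everyone: group total = 3.290 × 162 = 532.98.
Efficiency loss = (3.290 − 1) × 162 = 370.98.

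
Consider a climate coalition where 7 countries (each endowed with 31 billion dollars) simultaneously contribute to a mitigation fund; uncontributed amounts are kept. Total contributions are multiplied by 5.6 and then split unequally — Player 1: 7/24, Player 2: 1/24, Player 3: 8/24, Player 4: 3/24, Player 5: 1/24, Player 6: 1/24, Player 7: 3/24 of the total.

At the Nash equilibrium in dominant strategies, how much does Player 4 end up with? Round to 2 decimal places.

74.40 billion dollars

For player j, contributing a unit is worthwhile iff 5.6 × (j's share) ≥ 1, i.e. iff j's share is at least 0.1786.
The shares above 0.1786 belong to Player 1 and Player 3, contributing 31 each; the remaining 5 contribute 0. Total contributed: 62.
Player 4 keeps 31 and receives 5.6 × 62 × 3/24 = 43.40 from the mitigation fund, for a payoff of 74.40.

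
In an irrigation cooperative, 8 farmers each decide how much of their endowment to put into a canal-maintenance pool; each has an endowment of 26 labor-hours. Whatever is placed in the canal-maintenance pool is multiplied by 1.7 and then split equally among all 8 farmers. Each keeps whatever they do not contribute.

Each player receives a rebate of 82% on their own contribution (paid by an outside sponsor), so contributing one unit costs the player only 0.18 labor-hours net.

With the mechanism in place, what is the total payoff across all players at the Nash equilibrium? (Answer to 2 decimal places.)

524.16 labor-hours

With the mechanism, a contributed unit returns (1.7/8) / 0.18 = 1.1806 per unit of net cost to the contributor — now above 1 — so contributing fully is weakly dominant for every player.
At the Nash equilibrium everyone contributes 26. Group total payoff = 8 × (26 × 0.82 + 1.7 × 26) = 524.16.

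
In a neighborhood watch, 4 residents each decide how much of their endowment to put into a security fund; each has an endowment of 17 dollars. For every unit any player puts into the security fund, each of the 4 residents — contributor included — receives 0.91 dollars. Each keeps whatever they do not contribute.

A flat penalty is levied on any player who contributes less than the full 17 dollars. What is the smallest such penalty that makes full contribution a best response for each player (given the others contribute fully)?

Given the others contribute fully, the best deviation is to contribute 0 (any partial contribution still incurs the fine and gives up units whose private return 0.91 is below 1).
Deviating from 17 to 0 saves 17 dollars but forfeits the deviator's share of the drop in the security fund: 0.91 × 17 = 15.47.
So the deviation gain is 17 − 15.47 = 1.53, and the fine must be at least 1.53 dollars to wipe it out.

1.53 dollars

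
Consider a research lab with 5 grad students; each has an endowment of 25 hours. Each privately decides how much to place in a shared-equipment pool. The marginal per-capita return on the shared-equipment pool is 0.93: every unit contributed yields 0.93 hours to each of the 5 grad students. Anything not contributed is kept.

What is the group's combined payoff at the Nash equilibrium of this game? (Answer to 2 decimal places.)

125.00 hours

The private return per contributed unit is 0.93 < 1, so contributing 0 is dominant for every player. At the Nash equilibrium everyone keeps their 25, and the group total is 5 × 25 = 125.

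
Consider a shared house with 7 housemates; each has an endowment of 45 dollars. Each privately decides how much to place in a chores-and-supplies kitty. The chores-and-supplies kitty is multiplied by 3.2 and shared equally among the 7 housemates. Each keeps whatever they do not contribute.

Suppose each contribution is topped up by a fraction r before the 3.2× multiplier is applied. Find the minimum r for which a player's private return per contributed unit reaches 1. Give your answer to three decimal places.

1.188

With matching at rate r, one contributed unit becomes (1 + r) in the chores-and-supplies kitty and returns 3.2 × (1 + r) / 7 to the contributor.
Setting this equal to 1: 1 + r = 7/3.2 = 2.1875.
So the minimum matching rate is r = 2.1875 − 1 = 1.188.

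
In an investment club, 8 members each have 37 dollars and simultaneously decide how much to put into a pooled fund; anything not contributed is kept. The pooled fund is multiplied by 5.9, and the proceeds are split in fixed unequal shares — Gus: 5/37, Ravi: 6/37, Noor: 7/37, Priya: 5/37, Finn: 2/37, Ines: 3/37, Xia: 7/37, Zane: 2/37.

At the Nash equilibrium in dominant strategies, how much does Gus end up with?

96.00 dollars

A player with share s gets back 5.9·s per unit contributed, so full contribution is dominant for anyone with s > 1/5.9 = 0.1695 and zero contribution is dominant for anyone below.
Noor and Xia are above the threshold, contributing 37 each; the remaining 6 contribute 0. Total contributed: 74.
Gus keeps 37 and receives 5.9 × 74 × 5/37 = 59.00 from the pooled fund, for a payoff of 96.00.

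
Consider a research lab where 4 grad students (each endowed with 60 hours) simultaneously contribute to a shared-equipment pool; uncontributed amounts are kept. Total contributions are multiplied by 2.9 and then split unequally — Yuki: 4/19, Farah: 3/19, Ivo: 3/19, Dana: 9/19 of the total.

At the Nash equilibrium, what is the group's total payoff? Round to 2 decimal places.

For player j, contributing a unit is worthwhile iff 2.9 × (j's share) ≥ 1, i.e. iff j's share is at least 0.3448.
Only Dana (9/19) clears that bar, contributing 60; the remaining 3 contribute 0. Total contributed: 60.
The shared-equipment pool pays out 2.9 × 60 = 174.00 in total (split across the unequal shares, but the aggregate is all that matters for the group sum).
The 3 free-riders keep 60 each, adding 180. Group total = 180 + 174.00 = 354.00.

354.00 hours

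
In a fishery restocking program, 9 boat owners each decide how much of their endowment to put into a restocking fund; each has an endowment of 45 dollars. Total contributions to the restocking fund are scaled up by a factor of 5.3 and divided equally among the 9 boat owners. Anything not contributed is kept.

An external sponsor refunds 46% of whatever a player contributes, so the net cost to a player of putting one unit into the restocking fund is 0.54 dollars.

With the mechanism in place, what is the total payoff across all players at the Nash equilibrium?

2332.80 dollars

With the mechanism, a contributed unit returns (5.3/9) / 0.54 = 1.0905 per unit of net cost to the contributor — now above 1 — so contributing fully is weakly dominant for every player.
At the Nash equilibrium everyone contributes 45. Group total payoff = 9 × (45 × 0.46 + 5.3 × 45) = 2332.80.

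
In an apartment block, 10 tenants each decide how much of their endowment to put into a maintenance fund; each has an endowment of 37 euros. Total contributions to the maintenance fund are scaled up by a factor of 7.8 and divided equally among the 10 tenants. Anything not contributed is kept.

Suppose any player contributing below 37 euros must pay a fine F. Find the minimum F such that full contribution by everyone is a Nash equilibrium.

8.14 euros

Given the others contribute fully, the best deviation is to contribute 0 (any partial contribution still incurs the fine and gives up units whose private return 0.7800 is below 1).
Deviating from 37 to 0 saves 37 euros but forfeits the deviator's share of the drop in the maintenance fund: 7.8/10 × 37 = 28.86.
So the deviation gain is 37 − 28.86 = 8.14, and the fine must be at least 8.14 euros to wipe it out.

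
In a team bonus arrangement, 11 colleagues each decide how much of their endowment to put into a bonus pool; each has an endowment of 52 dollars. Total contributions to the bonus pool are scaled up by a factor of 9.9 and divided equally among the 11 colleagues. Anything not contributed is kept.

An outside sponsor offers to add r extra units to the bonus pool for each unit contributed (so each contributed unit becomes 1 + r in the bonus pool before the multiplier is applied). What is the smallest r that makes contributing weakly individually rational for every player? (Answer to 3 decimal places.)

0.111

With matching at rate r, one contributed unit becomes (1 + r) in the bonus pool and returns 9.9 × (1 + r) / 11 to the contributor.
Setting this equal to 1: 1 + r = 11/9.9 = 1.1111.
So the minimum matching rate is r = 1.1111 − 1 = 0.111.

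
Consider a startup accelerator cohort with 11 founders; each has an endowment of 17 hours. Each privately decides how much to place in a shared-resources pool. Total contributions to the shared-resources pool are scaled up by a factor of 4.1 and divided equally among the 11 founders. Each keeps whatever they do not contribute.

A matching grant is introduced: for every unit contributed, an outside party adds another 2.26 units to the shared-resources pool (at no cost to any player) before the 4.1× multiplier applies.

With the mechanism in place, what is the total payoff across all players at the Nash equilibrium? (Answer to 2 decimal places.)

2499.44 hours

With the mechanism, a contributed unit returns 4.1 × 3.26 / 11 = 1.2151 per unit of net cost to the contributor — now above 1 — so contributing fully is weakly dominant for every player.
At the Nash equilibrium everyone contributes 17. Group total payoff = 4.1 × 3.26 × 187 = 2499.44.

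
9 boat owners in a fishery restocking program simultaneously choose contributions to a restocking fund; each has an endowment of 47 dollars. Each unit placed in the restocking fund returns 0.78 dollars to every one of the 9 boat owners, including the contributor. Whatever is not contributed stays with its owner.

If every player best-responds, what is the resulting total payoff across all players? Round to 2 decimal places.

423.00 dollars

The private return per contributed unit is 0.78 < 1, so contributing 0 is dominant for every player. At the Nash equilibrium everyone keeps their 47, and the group total is 9 × 47 = 423.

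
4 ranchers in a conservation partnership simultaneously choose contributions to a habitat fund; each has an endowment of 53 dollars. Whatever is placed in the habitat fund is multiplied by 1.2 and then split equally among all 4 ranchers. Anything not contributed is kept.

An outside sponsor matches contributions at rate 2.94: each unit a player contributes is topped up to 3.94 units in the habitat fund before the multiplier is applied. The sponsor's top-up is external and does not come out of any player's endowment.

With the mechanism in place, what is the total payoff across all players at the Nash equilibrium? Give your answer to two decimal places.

With the mechanism, a contributed unit returns 1.2 × 3.94 / 4 = 1.1820 per unit of net cost to the contributor — now above 1 — so contributing fully is weakly dominant for every player.
So the Nash equilibrium is full contribution by all 4; the group earns 1.2 × 3.94 × 212 = 1002.34.

1002.34 dollars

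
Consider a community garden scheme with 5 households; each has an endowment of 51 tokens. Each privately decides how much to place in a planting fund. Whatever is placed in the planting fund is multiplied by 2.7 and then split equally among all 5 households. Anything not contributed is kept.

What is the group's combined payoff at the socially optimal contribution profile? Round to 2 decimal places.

688.50 tokens

Each contributed unit returns 2.700 to the group as a whole (0.5400 to each of 5 players), which exceeds 1, so the social optimum is full contribution: group total = 2.700 × 255 = 688.50.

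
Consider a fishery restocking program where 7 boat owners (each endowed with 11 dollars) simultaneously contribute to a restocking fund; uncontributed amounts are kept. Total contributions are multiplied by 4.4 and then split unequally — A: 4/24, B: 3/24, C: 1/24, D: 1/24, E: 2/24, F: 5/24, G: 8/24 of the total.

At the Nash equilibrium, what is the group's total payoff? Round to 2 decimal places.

114.40 dollars

A player with share s gets back 4.4·s per unit contributed, so full contribution is dominant for anyone with s > 1/4.4 = 0.2273 and zero contribution is dominant for anyone below.
G alone (share 8/24) is above the threshold, contributing 11; the remaining 6 contribute 0. Total contributed: 11.
The restocking fund pays out 4.4 × 11 = 48.40 in total (split across the unequal shares, but the aggregate is all that matters for the group sum).
The 6 free-riders keep 11 each, adding 66. Group total = 66 + 48.40 = 114.40.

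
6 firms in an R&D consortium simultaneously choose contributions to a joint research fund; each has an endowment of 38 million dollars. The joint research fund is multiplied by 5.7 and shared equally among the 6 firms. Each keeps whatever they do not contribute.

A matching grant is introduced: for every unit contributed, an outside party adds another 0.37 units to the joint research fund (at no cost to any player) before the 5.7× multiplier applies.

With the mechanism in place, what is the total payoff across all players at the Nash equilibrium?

Under the mechanism each unit contributed yields 5.7 × 1.37 / 6 = 1.3015 back to its contributor per unit of net cost, which exceeds 1, making full contribution the dominant choice for everyone.
At the Nash equilibrium everyone contributes 38. Group total payoff = 5.7 × 1.37 × 228 = 1780.45.

1780.45 million dollars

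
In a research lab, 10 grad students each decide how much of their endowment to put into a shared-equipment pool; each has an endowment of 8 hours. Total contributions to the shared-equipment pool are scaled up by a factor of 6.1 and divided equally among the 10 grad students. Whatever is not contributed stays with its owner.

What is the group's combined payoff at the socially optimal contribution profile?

Each contributed unit returns 6.100 to the group as a whole (0.6100 to each of 10 players), which exceeds 1, so the social optimum is full contribution: group total = 6.100 × 80 = 488.00.

488.00 hours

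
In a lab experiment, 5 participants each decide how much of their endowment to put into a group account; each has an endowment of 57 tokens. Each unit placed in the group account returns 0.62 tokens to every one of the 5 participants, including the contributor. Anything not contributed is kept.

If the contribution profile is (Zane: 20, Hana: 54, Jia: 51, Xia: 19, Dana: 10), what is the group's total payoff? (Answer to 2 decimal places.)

608.40 tokens

Total contributed: 20 + 54 + 51 + 19 + 10 = 154; total kept: 5 × 57 − 154 = 131.
The group account pays out 0.62 × 5 × 154 = 477.40 in aggregate.
Group total = 131 + 477.40 = 608.40.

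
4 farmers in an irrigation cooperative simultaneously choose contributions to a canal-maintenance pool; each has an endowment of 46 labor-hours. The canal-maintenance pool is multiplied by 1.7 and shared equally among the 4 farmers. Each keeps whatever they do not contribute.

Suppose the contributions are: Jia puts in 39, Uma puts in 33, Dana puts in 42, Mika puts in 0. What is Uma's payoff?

61.45 labor-hours

Total contributed: 39 + 33 + 42 + 0 = 114.
Each receives 1.7 × 114 / 4 = 48.45 from the canal-maintenance pool.
Uma keeps 46 − 33 = 13, so Uma's payoff is 13 + 48.45 = 61.45.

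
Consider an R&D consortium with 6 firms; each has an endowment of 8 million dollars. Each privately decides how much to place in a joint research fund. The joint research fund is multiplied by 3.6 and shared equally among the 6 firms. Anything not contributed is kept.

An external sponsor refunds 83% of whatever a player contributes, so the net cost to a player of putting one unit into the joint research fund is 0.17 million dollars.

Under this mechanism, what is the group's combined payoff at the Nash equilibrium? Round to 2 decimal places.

212.64 million dollars

The effective private return per unit is now (3.6/6) / 0.17 = 3.5294 > 1, so every player's dominant strategy flips to full contribution.
So the Nash equilibrium is full contribution by all 6; the group earns 6 × (8 × 0.83 + 3.6 × 8) = 212.64.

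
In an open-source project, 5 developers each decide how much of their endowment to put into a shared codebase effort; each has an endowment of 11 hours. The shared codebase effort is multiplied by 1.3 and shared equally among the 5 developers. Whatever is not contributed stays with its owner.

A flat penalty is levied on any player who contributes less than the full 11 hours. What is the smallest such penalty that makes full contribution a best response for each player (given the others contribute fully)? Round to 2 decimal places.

Given the others contribute fully, the best deviation is to contribute 0 (any partial contribution still incurs the fine and gives up units whose private return 0.2600 is below 1).
Deviating from 11 to 0 saves 11 hours but forfeits the deviator's share of the drop in the shared codebase effort: 1.3/5 × 11 = 2.86.
So the deviation gain is 11 − 2.86 = 8.14, and the fine must be at least 8.14 hours to wipe it out.

8.14 hours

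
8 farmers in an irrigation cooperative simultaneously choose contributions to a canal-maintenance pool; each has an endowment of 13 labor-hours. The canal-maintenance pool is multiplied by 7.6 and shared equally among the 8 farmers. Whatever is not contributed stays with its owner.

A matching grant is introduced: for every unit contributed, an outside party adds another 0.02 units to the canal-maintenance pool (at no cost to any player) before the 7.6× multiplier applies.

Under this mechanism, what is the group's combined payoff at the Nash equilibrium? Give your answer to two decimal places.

Even with the mechanism, each unit contributed returns only 7.6 × 1.02 / 8 = 0.9690 per unit of net cost, so contributing nothing is still dominant.
Everyone keeps their endowment and the group total is 8 × 13 = 104.

104.00 labor-hours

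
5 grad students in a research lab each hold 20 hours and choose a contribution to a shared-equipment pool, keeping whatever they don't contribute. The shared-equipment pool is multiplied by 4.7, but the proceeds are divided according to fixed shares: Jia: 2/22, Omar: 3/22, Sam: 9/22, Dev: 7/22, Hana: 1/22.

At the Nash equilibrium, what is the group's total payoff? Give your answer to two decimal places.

Each unit j contributes comes back to j as 4.7 × (j's share), so j prefers to contribute only if that share exceeds 1/4.7 = 0.2128; otherwise keeping the unit dominates.
The shares above 0.2128 belong to Sam and Dev, contributing 20 each; the remaining 3 contribute 0. Total contributed: 40.
The shared-equipment pool pays out 4.7 × 40 = 188.00 in total (split across the unequal shares, but the aggregate is all that matters for the group sum).
The 3 free-riders keep 20 each, adding 60. Group total = 60 + 188.00 = 248.00.

248.00 hours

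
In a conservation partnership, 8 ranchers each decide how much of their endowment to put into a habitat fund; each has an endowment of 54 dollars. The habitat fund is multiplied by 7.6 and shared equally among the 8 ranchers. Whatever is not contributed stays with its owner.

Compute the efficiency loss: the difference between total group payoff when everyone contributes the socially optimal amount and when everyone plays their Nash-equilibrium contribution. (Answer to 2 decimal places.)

Each contributed unit returns 7.6/8 = 0.9500 to its contributor — below 1 — so contributing 0 is dominant for every player. At the Nash equilibrium everyone keeps their 54, and the group total is 8 × 54 = 432.
Each contributed unit returns 7.600 to the group as a whole (0.9500 to each of 8 players), which exceeds 1, so the social optimum is full contribution: group total = 7.600 × 432 = 3283.20.
Efficiency loss = 3283.20 − 432 = 2851.20.

2851.20 dollars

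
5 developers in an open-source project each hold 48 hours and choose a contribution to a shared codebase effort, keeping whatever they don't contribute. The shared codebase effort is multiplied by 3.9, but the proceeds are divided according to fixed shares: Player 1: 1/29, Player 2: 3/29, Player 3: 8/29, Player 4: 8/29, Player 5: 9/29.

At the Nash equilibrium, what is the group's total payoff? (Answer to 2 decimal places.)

657.60 hours

For player j, contributing a unit is worthwhile iff 3.9 × (j's share) ≥ 1, i.e. iff j's share is at least 0.2564.
Player 3, Player 4 and Player 5 are above the threshold, contributing 48 each; the remaining 2 contribute 0. Total contributed: 144.
The shared codebase effort pays out 3.9 × 144 = 561.60 in total (split across the unequal shares, but the aggregate is all that matters for the group sum).
The 2 free-riders keep 48 each, adding 96. Group total = 96 + 561.60 = 657.60.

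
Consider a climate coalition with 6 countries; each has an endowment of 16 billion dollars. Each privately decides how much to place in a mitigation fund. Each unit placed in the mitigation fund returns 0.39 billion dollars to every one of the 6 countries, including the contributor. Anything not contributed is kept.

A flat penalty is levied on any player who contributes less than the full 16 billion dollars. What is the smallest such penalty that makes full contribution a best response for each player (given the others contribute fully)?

9.76 billion dollars

Given the others contribute fully, the best deviation is to contribute 0 (any partial contribution still incurs the fine and gives up units whose private return 0.39 is below 1).
Deviating from 16 to 0 saves 16 billion dollars but forfeits the deviator's share of the drop in the mitigation fund: 0.39 × 16 = 6.24.
So the deviation gain is 16 − 6.24 = 9.76, and the fine must be at least 9.76 billion dollars to wipe it out.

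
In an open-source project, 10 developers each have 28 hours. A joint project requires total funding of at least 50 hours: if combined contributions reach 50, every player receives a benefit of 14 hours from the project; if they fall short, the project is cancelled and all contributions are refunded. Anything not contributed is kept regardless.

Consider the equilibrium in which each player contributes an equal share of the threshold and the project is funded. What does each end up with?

37 hours

Equal share of the threshold: 50/10 = 5.
At this profile no one gains by cutting their contribution: any cut drops the total below 50, the project is cancelled, contributions are refunded, and the deviator ends with 28, which is less than 28 − 5 + 14 = 37. Contributing more than 5 just wastes the excess. So contributing exactly 5 is a best response.
Each player's payoff: 28 − 5 + 14 = 37.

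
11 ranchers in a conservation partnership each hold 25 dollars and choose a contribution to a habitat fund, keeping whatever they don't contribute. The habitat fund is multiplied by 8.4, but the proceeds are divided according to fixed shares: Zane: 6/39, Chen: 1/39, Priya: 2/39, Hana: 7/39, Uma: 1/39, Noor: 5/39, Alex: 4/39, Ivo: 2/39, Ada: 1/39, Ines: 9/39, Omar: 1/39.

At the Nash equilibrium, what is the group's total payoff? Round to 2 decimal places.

1015.00 dollars

A player with share s gets back 8.4·s per unit contributed, so full contribution is dominant for anyone with s > 1/8.4 = 0.1190 and zero contribution is dominant for anyone below.
The shares above 0.1190 belong to Zane, Hana, Noor and Ines, contributing 25 each; the remaining 7 contribute 0. Total contributed: 100.
The habitat fund pays out 8.4 × 100 = 840.00 in total (split across the unequal shares, but the aggregate is all that matters for the group sum).
The 7 free-riders keep 25 each, adding 175. Group total = 175 + 840.00 = 1015.00.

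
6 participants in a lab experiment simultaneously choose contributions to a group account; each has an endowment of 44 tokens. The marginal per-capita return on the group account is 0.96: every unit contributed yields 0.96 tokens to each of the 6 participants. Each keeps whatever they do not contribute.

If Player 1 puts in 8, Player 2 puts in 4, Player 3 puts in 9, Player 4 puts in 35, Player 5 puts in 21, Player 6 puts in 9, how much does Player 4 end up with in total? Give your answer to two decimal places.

Total contributed: 8 + 4 + 9 + 35 + 21 + 9 = 86.
Each receives 0.96 × 86 = 82.56 from the group account.
Player 4 keeps 44 − 35 = 9, so Player 4's payoff is 9 + 82.56 = 91.56.

91.56 tokens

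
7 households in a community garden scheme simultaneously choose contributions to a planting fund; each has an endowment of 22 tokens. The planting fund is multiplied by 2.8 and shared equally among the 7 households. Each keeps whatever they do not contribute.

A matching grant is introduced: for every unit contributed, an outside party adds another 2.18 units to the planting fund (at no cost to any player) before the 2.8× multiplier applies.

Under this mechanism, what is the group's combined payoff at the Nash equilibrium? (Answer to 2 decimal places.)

The effective private return per unit is now 2.8 × 3.18 / 7 = 1.2720 > 1, so every player's dominant strategy flips to full contribution.
So the Nash equilibrium is full contribution by all 7; the group earns 2.8 × 3.18 × 154 = 1371.22.

1371.22 tokens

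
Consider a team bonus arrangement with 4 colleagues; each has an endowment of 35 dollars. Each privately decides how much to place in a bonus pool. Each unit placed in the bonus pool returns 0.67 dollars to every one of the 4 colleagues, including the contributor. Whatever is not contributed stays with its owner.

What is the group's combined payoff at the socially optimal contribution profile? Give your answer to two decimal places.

Each contributed unit returns 2.680 to the group as a whole (0.67 to each of 4 players), which exceeds 1, so the social optimum is full contribution: group total = 2.680 × 140 = 375.20.

375.20 dollars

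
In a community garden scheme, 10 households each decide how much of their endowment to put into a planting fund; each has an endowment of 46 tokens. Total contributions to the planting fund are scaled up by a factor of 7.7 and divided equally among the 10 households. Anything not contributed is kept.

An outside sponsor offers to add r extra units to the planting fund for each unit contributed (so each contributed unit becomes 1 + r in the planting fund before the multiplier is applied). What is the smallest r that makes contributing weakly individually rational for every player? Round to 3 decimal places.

0.299

With matching at rate r, one contributed unit becomes (1 + r) in the planting fund and returns 7.7 × (1 + r) / 10 to the contributor.
Setting this equal to 1: 1 + r = 10/7.7 = 1.2987.
So the minimum matching rate is r = 1.2987 − 1 = 0.299.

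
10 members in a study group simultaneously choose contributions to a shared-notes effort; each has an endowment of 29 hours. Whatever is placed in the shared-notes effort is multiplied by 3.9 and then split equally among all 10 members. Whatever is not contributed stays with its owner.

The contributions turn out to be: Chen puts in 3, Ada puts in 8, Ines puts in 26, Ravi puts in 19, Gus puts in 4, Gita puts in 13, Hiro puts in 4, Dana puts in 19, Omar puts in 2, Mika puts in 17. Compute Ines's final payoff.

47.85 hours

Total contributed: 3 + 8 + 26 + 19 + 4 + 13 + 4 + 19 + 2 + 17 = 115.
Each receives 3.9 × 115 / 10 = 44.85 from the shared-notes effort.
Ines keeps 29 − 26 = 3, so Ines's payoff is 3 + 44.85 = 47.85.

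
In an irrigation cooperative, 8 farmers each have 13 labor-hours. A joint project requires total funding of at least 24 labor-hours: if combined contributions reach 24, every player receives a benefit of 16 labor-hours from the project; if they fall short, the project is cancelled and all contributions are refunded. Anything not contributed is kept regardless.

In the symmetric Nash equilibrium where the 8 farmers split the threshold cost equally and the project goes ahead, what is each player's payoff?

26 labor-hours

Equal share of the threshold: 24/8 = 3.
At this profile no one gains by cutting their contribution: any cut drops the total below 24, the project is cancelled, contributions are refunded, and the deviator ends with 13, which is less than 13 − 3 + 16 = 26. Contributing more than 3 just wastes the excess. So contributing exactly 3 is a best response.
Each player's payoff: 13 − 3 + 16 = 26.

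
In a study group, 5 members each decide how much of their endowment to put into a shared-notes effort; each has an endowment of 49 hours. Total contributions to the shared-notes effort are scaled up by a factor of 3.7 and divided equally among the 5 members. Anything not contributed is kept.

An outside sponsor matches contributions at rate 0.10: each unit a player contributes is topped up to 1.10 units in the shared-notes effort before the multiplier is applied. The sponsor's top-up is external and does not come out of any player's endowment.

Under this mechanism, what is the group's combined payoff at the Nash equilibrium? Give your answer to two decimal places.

With the mechanism, a contributed unit returns 3.7 × 1.10 / 5 = 0.8140 per unit of net cost — still below 1 — so contributing 0 remains dominant for every player.
At the Nash equilibrium no one contributes; group total payoff = 5 × 49 = 245.

245.00 hours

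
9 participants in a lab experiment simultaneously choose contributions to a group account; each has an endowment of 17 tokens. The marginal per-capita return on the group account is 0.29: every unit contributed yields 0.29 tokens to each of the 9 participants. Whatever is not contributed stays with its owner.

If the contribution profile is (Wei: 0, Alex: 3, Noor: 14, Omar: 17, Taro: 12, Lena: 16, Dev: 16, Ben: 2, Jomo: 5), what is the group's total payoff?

Total contributed: 0 + 3 + 14 + 17 + 12 + 16 + 16 + 2 + 5 = 85; total kept: 9 × 17 − 85 = 68.
The group account pays out 0.29 × 9 × 85 = 221.85 in aggregate.
Group total = 68 + 221.85 = 289.85.

289.85 tokens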